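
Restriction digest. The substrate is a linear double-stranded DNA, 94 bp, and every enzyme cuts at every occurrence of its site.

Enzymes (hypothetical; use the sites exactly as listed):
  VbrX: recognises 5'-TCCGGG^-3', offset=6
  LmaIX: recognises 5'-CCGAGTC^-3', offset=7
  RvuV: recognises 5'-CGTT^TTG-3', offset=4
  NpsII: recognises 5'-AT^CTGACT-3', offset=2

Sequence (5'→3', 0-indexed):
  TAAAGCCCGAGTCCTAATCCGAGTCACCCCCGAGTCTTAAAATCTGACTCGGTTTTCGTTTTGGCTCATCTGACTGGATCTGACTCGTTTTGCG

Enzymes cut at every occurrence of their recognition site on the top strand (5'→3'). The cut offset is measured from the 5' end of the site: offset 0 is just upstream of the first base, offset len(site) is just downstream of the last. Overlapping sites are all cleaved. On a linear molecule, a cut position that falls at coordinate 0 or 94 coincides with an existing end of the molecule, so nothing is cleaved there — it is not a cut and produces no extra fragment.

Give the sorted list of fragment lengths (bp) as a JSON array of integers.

Per-enzyme occurrences:
  VbrX (TCCGGG, off=6): no sites
  LmaIX CCGAGTC/7: at [6, 18, 29] ⇒ [13, 25, 36]
  RvuV CGTTTTG/4: at [56, 85] ⇒ [60, 89]
  NpsII ATCTGACT/2: at [41, 67, 77] ⇒ [43, 69, 79]

Pooled cuts: [13, 25, 36, 43, 60, 69, 79, 89]

Fragment lengths:
  [0,13): 13 bp
  [13,25): 12 bp
  [25,36): 11 bp
  [36,43): 7 bp
  [43,60): 17 bp
  [60,69): 9 bp
  [69,79): 10 bp
  [79,89): 10 bp
  [89,94): 5 bp

[5,7,9,10,10,11,12,13,17]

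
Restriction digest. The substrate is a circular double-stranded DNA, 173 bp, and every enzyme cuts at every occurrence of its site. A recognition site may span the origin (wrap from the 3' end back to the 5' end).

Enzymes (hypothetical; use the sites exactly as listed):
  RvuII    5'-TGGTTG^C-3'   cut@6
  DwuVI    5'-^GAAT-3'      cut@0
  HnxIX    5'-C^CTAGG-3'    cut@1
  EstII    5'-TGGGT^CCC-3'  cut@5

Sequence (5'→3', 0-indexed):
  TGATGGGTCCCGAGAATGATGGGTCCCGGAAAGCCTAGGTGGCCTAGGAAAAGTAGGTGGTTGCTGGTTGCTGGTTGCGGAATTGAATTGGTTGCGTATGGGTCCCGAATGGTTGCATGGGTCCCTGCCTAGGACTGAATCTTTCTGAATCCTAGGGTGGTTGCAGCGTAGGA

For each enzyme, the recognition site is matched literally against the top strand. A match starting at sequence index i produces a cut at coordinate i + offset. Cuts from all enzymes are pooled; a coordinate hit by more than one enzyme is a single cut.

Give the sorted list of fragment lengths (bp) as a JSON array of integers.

[2,3,5,5,5,6,7,7,7,8,9,9,9,10,10,10,11,12,18,20]

Per-enzyme occurrences:
  RvuII TGGTTGC/6: at [57, 64, 71, 88, 109, 157] ⇒ [63, 70, 77, 94, 115, 163]
  DwuVI GAAT/0: at [13, 79, 84, 106, 136, 146] ⇒ [13, 79, 84, 106, 136, 146]
  HnxIX CCTAGG/1: at [33, 42, 127, 150] ⇒ [34, 43, 128, 151]
  EstII TGGGTCCC/5: at [3, 19, 98, 117] ⇒ [8, 24, 103, 122]

All cut coordinates (distinct, sorted): [8, 13, 24, 34, 43, 63, 70, 77, 79, 84, 94, 103, 106, 115, 122, 128, 136, 146, 151, 163]

Fragment lengths:
  8→13: 5 bp
  13→24: 11 bp
  24→34: 10 bp
  34→43: 9 bp
  43→63: 20 bp
  63→70: 7 bp
  70→77: 7 bp
  77→79: 2 bp
  79→84: 5 bp
  84→94: 10 bp
  94→103: 9 bp
  103→106: 3 bp
  106→115: 9 bp
  115→122: 7 bp
  122→128: 6 bp
  128→136: 8 bp
  136→146: 10 bp
  146→151: 5 bp
  151→163: 12 bp
  163→8 (wrap): 173-163+8 = 18 bp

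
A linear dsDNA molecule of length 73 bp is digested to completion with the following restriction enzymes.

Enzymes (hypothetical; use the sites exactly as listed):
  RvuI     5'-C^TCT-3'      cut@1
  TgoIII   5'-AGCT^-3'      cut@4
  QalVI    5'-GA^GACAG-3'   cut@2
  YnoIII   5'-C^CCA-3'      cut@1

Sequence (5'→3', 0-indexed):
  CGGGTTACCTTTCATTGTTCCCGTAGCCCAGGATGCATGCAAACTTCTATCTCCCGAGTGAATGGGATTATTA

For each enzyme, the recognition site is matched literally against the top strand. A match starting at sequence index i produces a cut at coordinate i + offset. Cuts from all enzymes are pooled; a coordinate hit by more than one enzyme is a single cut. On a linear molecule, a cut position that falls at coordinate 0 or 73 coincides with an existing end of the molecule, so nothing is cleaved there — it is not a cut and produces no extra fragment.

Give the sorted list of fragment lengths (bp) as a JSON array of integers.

Per-enzyme occurrences:
  RvuI (CTCT, off=1): no sites
  TgoIII (AGCT, off=4): no sites
  QalVI (GAGACAG, off=2): no sites
  YnoIII CCCA/1: at [26] ⇒ [27]

Pooled cuts: [27]

Fragments:
  [0,27): 27 bp
  [27,73): 46 bp

[27,46]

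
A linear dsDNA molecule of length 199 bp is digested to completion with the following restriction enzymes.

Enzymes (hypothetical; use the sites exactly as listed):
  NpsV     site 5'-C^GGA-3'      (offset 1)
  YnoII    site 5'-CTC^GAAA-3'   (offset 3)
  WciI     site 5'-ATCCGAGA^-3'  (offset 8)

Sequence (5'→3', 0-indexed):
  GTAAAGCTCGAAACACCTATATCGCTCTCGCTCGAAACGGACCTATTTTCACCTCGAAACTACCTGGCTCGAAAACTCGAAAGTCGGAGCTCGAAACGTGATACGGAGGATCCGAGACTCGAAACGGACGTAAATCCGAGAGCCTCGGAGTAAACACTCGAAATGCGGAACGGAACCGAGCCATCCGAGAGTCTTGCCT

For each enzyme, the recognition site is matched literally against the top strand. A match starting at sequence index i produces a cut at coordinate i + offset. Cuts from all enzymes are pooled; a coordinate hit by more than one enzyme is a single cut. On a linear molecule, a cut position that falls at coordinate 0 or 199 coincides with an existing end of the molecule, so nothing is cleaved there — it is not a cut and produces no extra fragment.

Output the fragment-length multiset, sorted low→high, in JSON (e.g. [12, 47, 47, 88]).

Per-enzyme occurrences:
  NpsV (CGGA, off=1): starts [37, 84, 103, 124, 145, 165, 170] → cuts [38, 85, 104, 125, 146, 166, 171]
  YnoII (CTCGAAA, off=3): starts [6, 30, 52, 67, 75, 89, 117, 156] → cuts [9, 33, 55, 70, 78, 92, 120, 159]
  WciI (ATCCGAGA, off=8): starts [109, 133, 182] → cuts [117, 141, 190]

All cut coordinates (distinct, sorted): [9, 33, 38, 55, 70, 78, 85, 92, 104, 117, 120, 125, 141, 146, 159, 166, 171, 190]

Fragment lengths:
  [0,9): 9 bp
  [9,33): 24 bp
  [33,38): 5 bp
  [38,55): 17 bp
  [55,70): 15 bp
  [70,78): 8 bp
  [78,85): 7 bp
  [85,92): 7 bp
  [92,104): 12 bp
  [104,117): 13 bp
  [117,120): 3 bp
  [120,125): 5 bp
  [125,141): 16 bp
  [141,146): 5 bp
  [146,159): 13 bp
  [159,166): 7 bp
  [166,171): 5 bp
  [171,190): 19 bp
  [190,199): 9 bp

[3,5,5,5,5,7,7,7,8,9,9,12,13,13,15,16,17,19,24]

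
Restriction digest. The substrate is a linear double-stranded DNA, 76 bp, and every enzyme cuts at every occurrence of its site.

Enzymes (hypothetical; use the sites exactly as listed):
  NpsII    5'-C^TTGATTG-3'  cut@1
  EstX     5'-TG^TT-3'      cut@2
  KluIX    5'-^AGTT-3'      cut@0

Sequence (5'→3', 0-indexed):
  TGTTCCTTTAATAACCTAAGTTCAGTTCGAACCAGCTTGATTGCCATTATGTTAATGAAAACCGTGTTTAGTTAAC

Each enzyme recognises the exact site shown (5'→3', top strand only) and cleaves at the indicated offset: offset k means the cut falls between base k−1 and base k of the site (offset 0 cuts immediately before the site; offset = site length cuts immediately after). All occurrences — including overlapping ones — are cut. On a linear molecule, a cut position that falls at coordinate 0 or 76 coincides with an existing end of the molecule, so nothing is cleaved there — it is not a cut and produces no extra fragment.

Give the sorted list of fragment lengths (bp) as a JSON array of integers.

[2,3,5,7,13,15,15,16]

Per-enzyme occurrences:
  NpsII (CTTGATTG, off=1): starts [35] → cuts [36]
  EstX (TGTT, off=2): starts [0, 49, 64] → cuts [2, 51, 66]
  KluIX (AGTT, off=0): starts [18, 23, 69] → cuts [18, 23, 69]

Pooled cuts: [2, 18, 23, 36, 51, 66, 69]

Fragments:
  [0,2): 2 bp
  [2,18): 16 bp
  [18,23): 5 bp
  [23,36): 13 bp
  [36,51): 15 bp
  [51,66): 15 bp
  [66,69): 3 bp
  [69,76): 7 bp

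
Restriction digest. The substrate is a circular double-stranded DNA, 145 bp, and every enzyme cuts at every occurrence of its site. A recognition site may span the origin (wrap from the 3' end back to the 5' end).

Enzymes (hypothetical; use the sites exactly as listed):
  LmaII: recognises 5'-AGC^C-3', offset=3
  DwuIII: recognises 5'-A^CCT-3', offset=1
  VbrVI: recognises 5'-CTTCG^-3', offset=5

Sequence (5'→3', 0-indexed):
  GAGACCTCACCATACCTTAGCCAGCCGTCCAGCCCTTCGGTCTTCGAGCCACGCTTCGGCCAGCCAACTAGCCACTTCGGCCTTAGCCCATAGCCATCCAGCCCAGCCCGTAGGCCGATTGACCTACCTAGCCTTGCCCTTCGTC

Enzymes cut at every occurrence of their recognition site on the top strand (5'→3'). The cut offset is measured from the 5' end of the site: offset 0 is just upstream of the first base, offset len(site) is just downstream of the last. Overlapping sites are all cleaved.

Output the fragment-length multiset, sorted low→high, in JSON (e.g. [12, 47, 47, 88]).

Per-enzyme occurrences:
  LmaII (AGCC, off=3): starts [18, 22, 30, 46, 61, 69, 84, 91, 99, 104, 129] → cuts [21, 25, 33, 49, 64, 72, 87, 94, 102, 107, 132]
  DwuIII (ACCT, off=1): starts [3, 13, 121, 125] → cuts [4, 14, 122, 126]
  VbrVI (CTTCG, off=5): starts [34, 41, 53, 74, 138] → cuts [39, 46, 58, 79, 143]

All cut coordinates (distinct, sorted): [4, 14, 21, 25, 33, 39, 46, 49, 58, 64, 72, 79, 87, 94, 102, 107, 122, 126, 132, 143]

Fragment lengths:
  4→14: 10 bp
  14→21: 7 bp
  21→25: 4 bp
  25→33: 8 bp
  33→39: 6 bp
  39→46: 7 bp
  46→49: 3 bp
  49→58: 9 bp
  58→64: 6 bp
  64→72: 8 bp
  72→79: 7 bp
  79→87: 8 bp
  87→94: 7 bp
  94→102: 8 bp
  102→107: 5 bp
  107→122: 15 bp
  122→126: 4 bp
  126→132: 6 bp
  132→143: 11 bp
  143→4 (wrap): 145-143+4 = 6 bp

[3,4,4,5,6,6,6,6,7,7,7,7,8,8,8,8,9,10,11,15]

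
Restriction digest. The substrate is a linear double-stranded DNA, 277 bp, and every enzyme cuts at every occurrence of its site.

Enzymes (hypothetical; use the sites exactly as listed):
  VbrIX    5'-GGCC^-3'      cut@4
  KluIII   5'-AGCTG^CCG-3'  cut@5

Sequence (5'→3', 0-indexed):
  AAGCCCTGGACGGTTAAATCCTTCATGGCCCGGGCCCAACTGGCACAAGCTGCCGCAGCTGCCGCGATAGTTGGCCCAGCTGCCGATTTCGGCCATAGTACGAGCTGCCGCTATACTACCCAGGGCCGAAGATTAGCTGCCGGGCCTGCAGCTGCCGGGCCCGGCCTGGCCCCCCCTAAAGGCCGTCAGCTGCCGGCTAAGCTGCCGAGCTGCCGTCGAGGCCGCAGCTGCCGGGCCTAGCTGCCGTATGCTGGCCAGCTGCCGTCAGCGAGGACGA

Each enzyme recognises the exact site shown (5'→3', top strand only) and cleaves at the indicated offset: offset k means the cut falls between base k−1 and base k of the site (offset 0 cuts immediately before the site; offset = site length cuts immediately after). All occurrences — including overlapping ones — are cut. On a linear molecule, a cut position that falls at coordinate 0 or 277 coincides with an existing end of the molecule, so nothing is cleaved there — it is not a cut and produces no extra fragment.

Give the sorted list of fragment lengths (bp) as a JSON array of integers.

Per-enzyme occurrences:
  VbrIX GGCC/4: at [26, 32, 72, 90, 123, 142, 157, 162, 167, 180, 219, 233, 252] ⇒ [30, 36, 76, 94, 127, 146, 161, 166, 171, 184, 223, 237, 256]
  KluIII AGCTGCCG/5: at [47, 56, 77, 102, 134, 149, 187, 199, 207, 225, 238, 256] ⇒ [52, 61, 82, 107, 139, 154, 192, 204, 212, 230, 243, 261]

All cut coordinates (distinct, sorted): [30, 36, 52, 61, 76, 82, 94, 107, 127, 139, 146, 154, 161, 166, 171, 184, 192, 204, 212, 223, 230, 237, 243, 256, 261]

Fragment lengths:
  [0,30): 30 bp
  [30,36): 6 bp
  [36,52): 16 bp
  [52,61): 9 bp
  [61,76): 15 bp
  [76,82): 6 bp
  [82,94): 12 bp
  [94,107): 13 bp
  [107,127): 20 bp
  [127,139): 12 bp
  [139,146): 7 bp
  [146,154): 8 bp
  [154,161): 7 bp
  [161,166): 5 bp
  [166,171): 5 bp
  [171,184): 13 bp
  [184,192): 8 bp
  [192,204): 12 bp
  [204,212): 8 bp
  [212,223): 11 bp
  [223,230): 7 bp
  [230,237): 7 bp
  [237,243): 6 bp
  [243,256): 13 bp
  [256,261): 5 bp
  [261,277): 16 bp

[5,5,5,6,6,6,7,7,7,7,8,8,8,9,11,12,12,12,13,13,13,15,16,16,20,30]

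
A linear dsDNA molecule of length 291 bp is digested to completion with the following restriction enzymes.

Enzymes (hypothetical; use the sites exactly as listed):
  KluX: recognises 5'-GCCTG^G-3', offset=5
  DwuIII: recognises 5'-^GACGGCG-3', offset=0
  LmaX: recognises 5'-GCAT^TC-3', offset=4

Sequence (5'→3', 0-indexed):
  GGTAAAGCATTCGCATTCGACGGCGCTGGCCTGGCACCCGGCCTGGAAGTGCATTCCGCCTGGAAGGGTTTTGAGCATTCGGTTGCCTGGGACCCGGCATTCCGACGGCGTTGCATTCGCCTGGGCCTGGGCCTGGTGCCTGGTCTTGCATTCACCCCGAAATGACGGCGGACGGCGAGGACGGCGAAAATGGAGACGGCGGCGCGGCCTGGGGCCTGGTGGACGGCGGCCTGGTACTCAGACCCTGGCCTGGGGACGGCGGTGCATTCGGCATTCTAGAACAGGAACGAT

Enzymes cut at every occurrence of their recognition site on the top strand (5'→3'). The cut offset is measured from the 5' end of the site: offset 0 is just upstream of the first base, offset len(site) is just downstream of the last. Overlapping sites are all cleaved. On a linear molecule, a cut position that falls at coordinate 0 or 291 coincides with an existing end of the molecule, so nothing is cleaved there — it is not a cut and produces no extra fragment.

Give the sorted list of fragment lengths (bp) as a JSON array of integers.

[2,2,3,3,6,6,6,7,7,7,7,7,8,9,9,9,10,11,11,12,12,12,13,13,15,15,16,17,17,19]

Site scan:
  KluX (GCCTGG, off=5): starts [28, 40, 57, 84, 118, 124, 130, 137, 206, 213, 228, 247] → cuts [33, 45, 62, 89, 123, 129, 135, 142, 211, 218, 233, 252]
  DwuIII (GACGGCG, off=0): starts [18, 103, 163, 170, 179, 194, 221, 254] → cuts [18, 103, 163, 170, 179, 194, 221, 254]
  LmaX (GCATTC, off=4): starts [6, 12, 50, 74, 96, 112, 147, 263, 270] → cuts [10, 16, 54, 78, 100, 116, 151, 267, 274]

All cut coordinates (distinct, sorted): [10, 16, 18, 33, 45, 54, 62, 78, 89, 100, 103, 116, 123, 129, 135, 142, 151, 163, 170, 179, 194, 211, 218, 221, 233, 252, 254, 267, 274]

Fragment lengths:
  [0,10): 10 bp
  [10,16): 6 bp
  [16,18): 2 bp
  [18,33): 15 bp
  [33,45): 12 bp
  [45,54): 9 bp
  [54,62): 8 bp
  [62,78): 16 bp
  [78,89): 11 bp
  [89,100): 11 bp
  [100,103): 3 bp
  [103,116): 13 bp
  [116,123): 7 bp
  [123,129): 6 bp
  [129,135): 6 bp
  [135,142): 7 bp
  [142,151): 9 bp
  [151,163): 12 bp
  [163,170): 7 bp
  [170,179): 9 bp
  [179,194): 15 bp
  [194,211): 17 bp
  [211,218): 7 bp
  [218,221): 3 bp
  [221,233): 12 bp
  [233,252): 19 bp
  [252,254): 2 bp
  [254,267): 13 bp
  [267,274): 7 bp
  [274,291): 17 bp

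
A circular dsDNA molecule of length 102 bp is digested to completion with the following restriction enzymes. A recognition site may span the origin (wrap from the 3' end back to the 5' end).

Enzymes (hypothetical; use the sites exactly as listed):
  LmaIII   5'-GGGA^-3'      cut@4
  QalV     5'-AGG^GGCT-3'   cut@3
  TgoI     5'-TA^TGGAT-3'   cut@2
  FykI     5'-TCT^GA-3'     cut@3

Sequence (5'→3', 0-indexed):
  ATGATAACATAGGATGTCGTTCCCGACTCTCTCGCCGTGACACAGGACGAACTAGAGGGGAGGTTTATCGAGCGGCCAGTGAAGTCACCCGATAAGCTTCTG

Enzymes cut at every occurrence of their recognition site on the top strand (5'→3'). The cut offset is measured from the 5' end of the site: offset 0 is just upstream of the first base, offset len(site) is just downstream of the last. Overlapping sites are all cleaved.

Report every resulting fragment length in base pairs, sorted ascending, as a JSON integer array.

[40,62]

Scan for sites:
  LmaIII GGGA/4: at [57] ⇒ [61]
  QalV (AGGGGCT, off=3): no sites
  TgoI (TATGGAT, off=2): no sites
  FykI TCTGA/3: at [98] ⇒ [101]

Pooled cuts: [61, 101]

Fragments:
  61→101: 40 bp
  101→61 (wrap): 102-101+61 = 62 bp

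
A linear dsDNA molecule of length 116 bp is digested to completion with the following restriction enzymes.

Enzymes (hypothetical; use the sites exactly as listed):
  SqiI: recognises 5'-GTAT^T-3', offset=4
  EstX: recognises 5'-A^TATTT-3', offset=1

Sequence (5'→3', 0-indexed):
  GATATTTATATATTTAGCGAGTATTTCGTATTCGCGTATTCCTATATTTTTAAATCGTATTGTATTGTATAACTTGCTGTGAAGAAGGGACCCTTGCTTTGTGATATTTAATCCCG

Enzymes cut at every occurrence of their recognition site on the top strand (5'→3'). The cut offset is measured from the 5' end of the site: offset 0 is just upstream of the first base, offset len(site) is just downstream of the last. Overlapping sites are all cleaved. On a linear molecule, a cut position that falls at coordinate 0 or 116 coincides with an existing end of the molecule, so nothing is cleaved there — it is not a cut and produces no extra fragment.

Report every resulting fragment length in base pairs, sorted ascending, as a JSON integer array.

[2,5,5,7,8,8,12,14,16,39]

Site scan:
  SqiI GTATT/4: at [20, 27, 35, 56, 61] ⇒ [24, 31, 39, 60, 65]
  EstX ATATTT/1: at [1, 9, 43, 103] ⇒ [2, 10, 44, 104]

All cut coordinates (distinct, sorted): [2, 10, 24, 31, 39, 44, 60, 65, 104]

Fragments:
  [0,2): 2 bp
  [2,10): 8 bp
  [10,24): 14 bp
  [24,31): 7 bp
  [31,39): 8 bp
  [39,44): 5 bp
  [44,60): 16 bp
  [60,65): 5 bp
  [65,104): 39 bp
  [104,116): 12 bp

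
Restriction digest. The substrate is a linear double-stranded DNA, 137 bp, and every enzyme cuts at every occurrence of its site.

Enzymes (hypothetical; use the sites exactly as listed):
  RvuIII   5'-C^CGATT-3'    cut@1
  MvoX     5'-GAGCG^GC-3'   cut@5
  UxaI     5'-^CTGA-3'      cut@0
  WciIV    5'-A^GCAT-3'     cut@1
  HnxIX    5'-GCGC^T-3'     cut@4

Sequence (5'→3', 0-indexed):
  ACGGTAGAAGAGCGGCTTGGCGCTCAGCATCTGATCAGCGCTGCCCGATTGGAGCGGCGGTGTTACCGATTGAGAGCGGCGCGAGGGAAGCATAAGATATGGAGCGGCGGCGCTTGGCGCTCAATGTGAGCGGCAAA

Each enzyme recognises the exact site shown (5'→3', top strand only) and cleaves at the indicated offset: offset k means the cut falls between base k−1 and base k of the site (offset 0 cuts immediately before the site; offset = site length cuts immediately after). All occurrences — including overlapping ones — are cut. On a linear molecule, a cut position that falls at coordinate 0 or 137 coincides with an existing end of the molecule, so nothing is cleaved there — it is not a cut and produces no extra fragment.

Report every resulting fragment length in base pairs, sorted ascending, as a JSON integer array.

Site scan:
  RvuIII (CCGATT, off=1): starts [44, 65] → cuts [45, 66]
  MvoX (GAGCGGC, off=5): starts [9, 51, 73, 101, 127] → cuts [14, 56, 78, 106, 132]
  UxaI (CTGA, off=0): starts [30] → cuts [30]
  WciIV (AGCAT, off=1): starts [25, 88] → cuts [26, 89]
  HnxIX (GCGCT, off=4): starts [19, 37, 109, 116] → cuts [23, 41, 113, 120]

Pooled cuts: [14, 23, 26, 30, 41, 45, 56, 66, 78, 89, 106, 113, 120, 132]

Fragment lengths:
  [0,14): 14 bp
  [14,23): 9 bp
  [23,26): 3 bp
  [26,30): 4 bp
  [30,41): 11 bp
  [41,45): 4 bp
  [45,56): 11 bp
  [56,66): 10 bp
  [66,78): 12 bp
  [78,89): 11 bp
  [89,106): 17 bp
  [106,113): 7 bp
  [113,120): 7 bp
  [120,132): 12 bp
  [132,137): 5 bp

[3,4,4,5,7,7,9,10,11,11,11,12,12,14,17]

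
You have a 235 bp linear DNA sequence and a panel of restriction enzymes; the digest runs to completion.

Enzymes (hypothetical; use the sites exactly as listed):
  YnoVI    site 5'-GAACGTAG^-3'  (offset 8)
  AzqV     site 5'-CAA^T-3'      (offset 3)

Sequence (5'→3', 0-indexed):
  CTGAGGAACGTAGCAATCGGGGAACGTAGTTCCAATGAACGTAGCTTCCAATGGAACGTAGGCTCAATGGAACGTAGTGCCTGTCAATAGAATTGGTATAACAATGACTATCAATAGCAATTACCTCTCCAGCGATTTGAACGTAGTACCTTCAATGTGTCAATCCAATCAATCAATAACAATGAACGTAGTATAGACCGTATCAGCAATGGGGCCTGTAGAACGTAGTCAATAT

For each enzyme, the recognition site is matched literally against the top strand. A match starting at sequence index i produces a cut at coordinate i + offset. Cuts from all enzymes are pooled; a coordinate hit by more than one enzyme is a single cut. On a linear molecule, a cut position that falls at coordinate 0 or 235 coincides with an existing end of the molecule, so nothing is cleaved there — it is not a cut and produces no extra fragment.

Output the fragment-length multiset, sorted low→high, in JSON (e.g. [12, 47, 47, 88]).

Site scan:
  YnoVI (GAACGTAG, off=8): starts [5, 21, 36, 53, 69, 138, 183, 220] → cuts [13, 29, 44, 61, 77, 146, 191, 228]
  AzqV (CAAT, off=3): starts [13, 32, 48, 64, 84, 101, 111, 117, 152, 160, 165, 169, 173, 179, 206, 229] → cuts [16, 35, 51, 67, 87, 104, 114, 120, 155, 163, 168, 172, 176, 182, 209, 232]

Pooled cuts: [13, 16, 29, 35, 44, 51, 61, 67, 77, 87, 104, 114, 120, 146, 155, 163, 168, 172, 176, 182, 191, 209, 228, 232]

Fragments:
  [0,13): 13 bp
  [13,16): 3 bp
  [16,29): 13 bp
  [29,35): 6 bp
  [35,44): 9 bp
  [44,51): 7 bp
  [51,61): 10 bp
  [61,67): 6 bp
  [67,77): 10 bp
  [77,87): 10 bp
  [87,104): 17 bp
  [104,114): 10 bp
  [114,120): 6 bp
  [120,146): 26 bp
  [146,155): 9 bp
  [155,163): 8 bp
  [163,168): 5 bp
  [168,172): 4 bp
  [172,176): 4 bp
  [176,182): 6 bp
  [182,191): 9 bp
  [191,209): 18 bp
  [209,228): 19 bp
  [228,232): 4 bp
  [232,235): 3 bp

[3,3,4,4,4,5,6,6,6,6,7,8,9,9,9,10,10,10,10,13,13,17,18,19,26]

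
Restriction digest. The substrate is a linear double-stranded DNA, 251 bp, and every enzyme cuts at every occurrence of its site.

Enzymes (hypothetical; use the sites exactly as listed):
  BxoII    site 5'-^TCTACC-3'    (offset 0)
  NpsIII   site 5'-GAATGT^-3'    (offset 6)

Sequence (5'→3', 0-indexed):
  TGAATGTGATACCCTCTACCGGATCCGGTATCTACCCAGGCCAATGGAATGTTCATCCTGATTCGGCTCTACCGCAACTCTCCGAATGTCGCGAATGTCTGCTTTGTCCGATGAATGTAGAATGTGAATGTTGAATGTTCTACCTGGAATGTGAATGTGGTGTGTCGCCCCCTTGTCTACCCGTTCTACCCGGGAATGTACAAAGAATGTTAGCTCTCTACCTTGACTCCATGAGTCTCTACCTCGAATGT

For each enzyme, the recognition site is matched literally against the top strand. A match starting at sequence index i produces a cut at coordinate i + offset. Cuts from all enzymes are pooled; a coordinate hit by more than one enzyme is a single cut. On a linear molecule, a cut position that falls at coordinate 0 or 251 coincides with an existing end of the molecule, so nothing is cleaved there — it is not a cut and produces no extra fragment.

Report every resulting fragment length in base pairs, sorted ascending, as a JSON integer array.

Scan for sites:
  BxoII (TCTACC, off=0): starts [14, 30, 67, 138, 175, 184, 216, 237] → cuts [14, 30, 67, 138, 175, 184, 216, 237]
  NpsIII (GAATGT, off=6): starts [1, 46, 83, 92, 112, 119, 125, 132, 146, 152, 193, 204, 245] → cuts [7, 52, 89, 98, 118, 125, 131, 138, 152, 158, 199, 210] (position 251 is a terminus of the linear molecule — no cut)

All cut coordinates (distinct, sorted): [7, 14, 30, 52, 67, 89, 98, 118, 125, 131, 138, 152, 158, 175, 184, 199, 210, 216, 237]

Fragments:
  [0,7): 7 bp
  [7,14): 7 bp
  [14,30): 16 bp
  [30,52): 22 bp
  [52,67): 15 bp
  [67,89): 22 bp
  [89,98): 9 bp
  [98,118): 20 bp
  [118,125): 7 bp
  [125,131): 6 bp
  [131,138): 7 bp
  [138,152): 14 bp
  [152,158): 6 bp
  [158,175): 17 bp
  [175,184): 9 bp
  [184,199): 15 bp
  [199,210): 11 bp
  [210,216): 6 bp
  [216,237): 21 bp
  [237,251): 14 bp

[6,6,6,7,7,7,7,9,9,11,14,14,15,15,16,17,20,21,22,22]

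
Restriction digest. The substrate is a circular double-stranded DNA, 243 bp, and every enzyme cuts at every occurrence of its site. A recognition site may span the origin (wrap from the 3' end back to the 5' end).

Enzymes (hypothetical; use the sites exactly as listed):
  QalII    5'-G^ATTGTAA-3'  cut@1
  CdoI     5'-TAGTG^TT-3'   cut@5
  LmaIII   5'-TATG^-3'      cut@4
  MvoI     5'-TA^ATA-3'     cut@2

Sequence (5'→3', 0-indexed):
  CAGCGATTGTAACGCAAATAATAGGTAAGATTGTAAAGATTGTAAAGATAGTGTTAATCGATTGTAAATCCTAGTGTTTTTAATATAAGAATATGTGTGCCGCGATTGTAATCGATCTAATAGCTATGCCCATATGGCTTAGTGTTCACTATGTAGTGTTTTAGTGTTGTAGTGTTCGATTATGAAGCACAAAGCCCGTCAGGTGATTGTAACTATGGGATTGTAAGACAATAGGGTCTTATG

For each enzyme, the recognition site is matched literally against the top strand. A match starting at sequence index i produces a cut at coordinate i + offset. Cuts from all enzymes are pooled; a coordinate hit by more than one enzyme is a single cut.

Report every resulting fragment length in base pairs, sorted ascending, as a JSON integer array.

[2,5,5,6,7,8,8,8,8,9,9,9,9,9,10,12,13,15,15,15,16,21,24]

Scan for sites:
  QalII (GATTGTAA, off=1): starts [4, 28, 37, 59, 103, 204, 218] → cuts [5, 29, 38, 60, 104, 205, 219]
  CdoI (TAGTGTT, off=5): starts [48, 71, 139, 153, 161, 169] → cuts [53, 76, 144, 158, 166, 174]
  LmaIII (TATG, off=4): starts [91, 124, 132, 149, 180, 213, 239] → cuts [0, 95, 128, 136, 153, 184, 217]
  MvoI (TAATA, off=2): starts [18, 80, 117] → cuts [20, 82, 119]

Pooled cuts: [0, 5, 20, 29, 38, 53, 60, 76, 82, 95, 104, 119, 128, 136, 144, 153, 158, 166, 174, 184, 205, 217, 219]

Fragments:
  0→5: 5 bp
  5→20: 15 bp
  20→29: 9 bp
  29→38: 9 bp
  38→53: 15 bp
  53→60: 7 bp
  60→76: 16 bp
  76→82: 6 bp
  82→95: 13 bp
  95→104: 9 bp
  104→119: 15 bp
  119→128: 9 bp
  128→136: 8 bp
  136→144: 8 bp
  144→153: 9 bp
  153→158: 5 bp
  158→166: 8 bp
  166→174: 8 bp
  174→184: 10 bp
  184→205: 21 bp
  205→217: 12 bp
  217→219: 2 bp
  219→0 (wrap): 243-219+0 = 24 bp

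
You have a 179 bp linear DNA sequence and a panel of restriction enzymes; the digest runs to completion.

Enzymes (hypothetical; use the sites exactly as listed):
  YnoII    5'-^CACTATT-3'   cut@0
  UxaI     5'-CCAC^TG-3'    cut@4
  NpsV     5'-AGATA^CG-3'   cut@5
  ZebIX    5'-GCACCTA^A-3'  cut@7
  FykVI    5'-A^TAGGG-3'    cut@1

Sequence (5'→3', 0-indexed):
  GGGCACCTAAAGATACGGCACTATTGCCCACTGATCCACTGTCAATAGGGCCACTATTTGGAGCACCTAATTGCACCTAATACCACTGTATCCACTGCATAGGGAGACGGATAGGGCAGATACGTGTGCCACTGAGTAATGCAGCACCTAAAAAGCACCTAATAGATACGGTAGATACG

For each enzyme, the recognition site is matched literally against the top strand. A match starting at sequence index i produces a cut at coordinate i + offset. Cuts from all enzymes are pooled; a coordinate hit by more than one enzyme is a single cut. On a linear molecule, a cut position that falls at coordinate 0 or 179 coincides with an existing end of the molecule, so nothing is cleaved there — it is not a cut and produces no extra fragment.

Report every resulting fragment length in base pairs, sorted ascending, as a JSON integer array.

Scan for sites:
  YnoII CACTATT/0: at [18, 51] ⇒ [18, 51]
  UxaI CCACTG/4: at [27, 35, 82, 91, 128] ⇒ [31, 39, 86, 95, 132]
  NpsV AGATACG/5: at [10, 117, 163, 172] ⇒ [15, 122, 168, 177]
  ZebIX GCACCTAA/7: at [2, 62, 72, 143, 154] ⇒ [9, 69, 79, 150, 161]
  FykVI ATAGGG/1: at [44, 98, 110] ⇒ [45, 99, 111]

All cut coordinates (distinct, sorted): [9, 15, 18, 31, 39, 45, 51, 69, 79, 86, 95, 99, 111, 122, 132, 150, 161, 168, 177]

Fragments:
  [0,9): 9 bp
  [9,15): 6 bp
  [15,18): 3 bp
  [18,31): 13 bp
  [31,39): 8 bp
  [39,45): 6 bp
  [45,51): 6 bp
  [51,69): 18 bp
  [69,79): 10 bp
  [79,86): 7 bp
  [86,95): 9 bp
  [95,99): 4 bp
  [99,111): 12 bp
  [111,122): 11 bp
  [122,132): 10 bp
  [132,150): 18 bp
  [150,161): 11 bp
  [161,168): 7 bp
  [168,177): 9 bp
  [177,179): 2 bp

[2,3,4,6,6,6,7,7,8,9,9,9,10,10,11,11,12,13,18,18]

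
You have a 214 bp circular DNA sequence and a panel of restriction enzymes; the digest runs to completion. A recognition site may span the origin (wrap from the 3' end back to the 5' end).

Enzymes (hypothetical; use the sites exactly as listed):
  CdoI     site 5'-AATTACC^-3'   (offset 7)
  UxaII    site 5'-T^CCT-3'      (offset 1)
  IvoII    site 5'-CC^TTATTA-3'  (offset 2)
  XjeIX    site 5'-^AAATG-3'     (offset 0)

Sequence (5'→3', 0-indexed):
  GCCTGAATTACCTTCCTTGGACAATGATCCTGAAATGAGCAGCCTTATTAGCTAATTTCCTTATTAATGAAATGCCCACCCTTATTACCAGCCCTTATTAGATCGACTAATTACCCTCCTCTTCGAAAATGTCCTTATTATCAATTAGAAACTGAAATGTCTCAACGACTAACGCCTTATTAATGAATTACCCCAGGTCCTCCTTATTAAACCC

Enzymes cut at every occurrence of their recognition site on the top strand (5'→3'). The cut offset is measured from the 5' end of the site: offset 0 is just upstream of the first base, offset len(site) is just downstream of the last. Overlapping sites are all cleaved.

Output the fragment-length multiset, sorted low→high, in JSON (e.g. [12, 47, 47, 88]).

[2,2,2,2,2,3,4,6,6,9,9,12,12,13,14,14,16,20,21,22,23]

Scan for sites:
  CdoI (AATTACC, off=7): starts [5, 108, 185] → cuts [12, 115, 192]
  UxaII (TCCT, off=1): starts [13, 27, 57, 116, 131, 197, 200] → cuts [14, 28, 58, 117, 132, 198, 201]
  IvoII (CCTTATTA, off=2): starts [42, 58, 79, 92, 132, 174, 201] → cuts [44, 60, 81, 94, 134, 176, 203]
  XjeIX (AAATG, off=0): starts [32, 69, 126, 154] → cuts [32, 69, 126, 154]

All cut coordinates (distinct, sorted): [12, 14, 28, 32, 44, 58, 60, 69, 81, 94, 115, 117, 126, 132, 134, 154, 176, 192, 198, 201, 203]

Fragment lengths:
  12→14: 2 bp
  14→28: 14 bp
  28→32: 4 bp
  32→44: 12 bp
  44→58: 14 bp
  58→60: 2 bp
  60→69: 9 bp
  69→81: 12 bp
  81→94: 13 bp
  94→115: 21 bp
  115→117: 2 bp
  117→126: 9 bp
  126→132: 6 bp
  132→134: 2 bp
  134→154: 20 bp
  154→176: 22 bp
  176→192: 16 bp
  192→198: 6 bp
  198→201: 3 bp
  201→203: 2 bp
  203→12 (wrap): 214-203+12 = 23 bp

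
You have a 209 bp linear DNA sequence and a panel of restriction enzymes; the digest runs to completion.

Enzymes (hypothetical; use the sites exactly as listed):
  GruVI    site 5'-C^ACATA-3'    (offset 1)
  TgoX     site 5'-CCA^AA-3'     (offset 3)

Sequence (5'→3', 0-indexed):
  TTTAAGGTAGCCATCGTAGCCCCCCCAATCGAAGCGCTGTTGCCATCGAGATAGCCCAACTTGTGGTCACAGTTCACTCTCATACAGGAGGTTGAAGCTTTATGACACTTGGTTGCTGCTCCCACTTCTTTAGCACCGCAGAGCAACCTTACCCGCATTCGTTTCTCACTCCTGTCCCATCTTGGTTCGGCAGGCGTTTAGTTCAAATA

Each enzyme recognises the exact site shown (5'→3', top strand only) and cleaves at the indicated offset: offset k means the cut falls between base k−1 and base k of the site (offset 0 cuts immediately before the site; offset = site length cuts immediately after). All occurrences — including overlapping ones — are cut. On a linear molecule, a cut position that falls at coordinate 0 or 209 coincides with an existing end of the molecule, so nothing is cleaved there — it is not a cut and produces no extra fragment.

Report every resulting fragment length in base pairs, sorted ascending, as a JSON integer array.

Site scan:
  GruVI (CACATA, off=1): no sites
  TgoX (CCAAA, off=3): no sites

Pooled cuts: ∅

Fragments:
  no cuts → one linear fragment of 209 bp

[209]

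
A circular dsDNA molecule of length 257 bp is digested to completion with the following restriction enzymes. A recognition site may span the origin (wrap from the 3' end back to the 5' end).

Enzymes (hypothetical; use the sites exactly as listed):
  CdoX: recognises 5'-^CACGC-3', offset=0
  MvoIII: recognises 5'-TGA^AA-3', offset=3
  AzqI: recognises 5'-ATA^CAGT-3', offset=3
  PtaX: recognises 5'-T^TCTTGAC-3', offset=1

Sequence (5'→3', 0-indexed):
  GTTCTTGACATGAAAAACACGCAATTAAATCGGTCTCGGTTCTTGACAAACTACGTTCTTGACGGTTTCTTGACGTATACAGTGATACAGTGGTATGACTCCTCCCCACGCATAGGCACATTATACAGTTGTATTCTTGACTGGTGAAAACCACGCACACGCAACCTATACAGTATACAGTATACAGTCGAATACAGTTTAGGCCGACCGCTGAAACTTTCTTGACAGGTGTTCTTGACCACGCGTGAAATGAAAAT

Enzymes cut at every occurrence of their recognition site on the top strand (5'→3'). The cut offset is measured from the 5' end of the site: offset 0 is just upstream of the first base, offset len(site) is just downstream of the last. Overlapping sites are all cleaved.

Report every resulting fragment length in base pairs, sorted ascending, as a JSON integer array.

Per-enzyme occurrences:
  CdoX (CACGC, off=0): starts [17, 106, 151, 157, 239] → cuts [17, 106, 151, 157, 239]
  MvoIII (TGAAA, off=3): starts [10, 144, 211, 245, 250] → cuts [13, 147, 214, 248, 253]
  AzqI (ATACAGT, off=3): starts [76, 84, 122, 167, 174, 181, 191] → cuts [79, 87, 125, 170, 177, 184, 194]
  PtaX (TTCTTGAC, off=1): starts [1, 39, 55, 66, 133, 218, 231] → cuts [2, 40, 56, 67, 134, 219, 232]

All cut coordinates (distinct, sorted): [2, 13, 17, 40, 56, 67, 79, 87, 106, 125, 134, 147, 151, 157, 170, 177, 184, 194, 214, 219, 232, 239, 248, 253]

Fragments:
  2→13: 11 bp
  13→17: 4 bp
  17→40: 23 bp
  40→56: 16 bp
  56→67: 11 bp
  67→79: 12 bp
  79→87: 8 bp
  87→106: 19 bp
  106→125: 19 bp
  125→134: 9 bp
  134→147: 13 bp
  147→151: 4 bp
  151→157: 6 bp
  157→170: 13 bp
  170→177: 7 bp
  177→184: 7 bp
  184→194: 10 bp
  194→214: 20 bp
  214→219: 5 bp
  219→232: 13 bp
  232→239: 7 bp
  239→248: 9 bp
  248→253: 5 bp
  253→2 (wrap): 257-253+2 = 6 bp

[4,4,5,5,6,6,7,7,7,8,9,9,10,11,11,12,13,13,13,16,19,19,20,23]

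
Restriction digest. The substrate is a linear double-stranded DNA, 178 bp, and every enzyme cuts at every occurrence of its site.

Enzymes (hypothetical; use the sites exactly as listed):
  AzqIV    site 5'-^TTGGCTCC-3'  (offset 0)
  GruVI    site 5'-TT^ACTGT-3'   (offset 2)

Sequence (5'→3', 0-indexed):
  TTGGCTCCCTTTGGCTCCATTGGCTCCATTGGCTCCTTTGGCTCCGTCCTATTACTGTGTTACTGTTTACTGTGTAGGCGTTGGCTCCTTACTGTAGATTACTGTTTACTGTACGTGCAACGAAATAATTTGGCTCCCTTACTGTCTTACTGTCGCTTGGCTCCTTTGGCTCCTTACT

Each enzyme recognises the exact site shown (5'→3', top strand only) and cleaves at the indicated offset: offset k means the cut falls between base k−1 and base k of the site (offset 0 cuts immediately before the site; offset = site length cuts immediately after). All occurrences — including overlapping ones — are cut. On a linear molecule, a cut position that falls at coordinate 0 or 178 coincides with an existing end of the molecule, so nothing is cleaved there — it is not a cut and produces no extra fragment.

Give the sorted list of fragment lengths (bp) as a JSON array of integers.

[7,7,8,8,8,9,9,9,9,10,10,10,11,12,13,16,22]

Per-enzyme occurrences:
  AzqIV (TTGGCTCC, off=0): starts [0, 10, 19, 28, 37, 80, 129, 156, 165] → cuts [10, 19, 28, 37, 80, 129, 156, 165] (position 0 is a terminus of the linear molecule — no cut)
  GruVI (TTACTGT, off=2): starts [51, 59, 66, 88, 98, 105, 138, 146] → cuts [53, 61, 68, 90, 100, 107, 140, 148]

All cut coordinates (distinct, sorted): [10, 19, 28, 37, 53, 61, 68, 80, 90, 100, 107, 129, 140, 148, 156, 165]

Fragment lengths:
  [0,10): 10 bp
  [10,19): 9 bp
  [19,28): 9 bp
  [28,37): 9 bp
  [37,53): 16 bp
  [53,61): 8 bp
  [61,68): 7 bp
  [68,80): 12 bp
  [80,90): 10 bp
  [90,100): 10 bp
  [100,107): 7 bp
  [107,129): 22 bp
  [129,140): 11 bp
  [140,148): 8 bp
  [148,156): 8 bp
  [156,165): 9 bp
  [165,178): 13 bp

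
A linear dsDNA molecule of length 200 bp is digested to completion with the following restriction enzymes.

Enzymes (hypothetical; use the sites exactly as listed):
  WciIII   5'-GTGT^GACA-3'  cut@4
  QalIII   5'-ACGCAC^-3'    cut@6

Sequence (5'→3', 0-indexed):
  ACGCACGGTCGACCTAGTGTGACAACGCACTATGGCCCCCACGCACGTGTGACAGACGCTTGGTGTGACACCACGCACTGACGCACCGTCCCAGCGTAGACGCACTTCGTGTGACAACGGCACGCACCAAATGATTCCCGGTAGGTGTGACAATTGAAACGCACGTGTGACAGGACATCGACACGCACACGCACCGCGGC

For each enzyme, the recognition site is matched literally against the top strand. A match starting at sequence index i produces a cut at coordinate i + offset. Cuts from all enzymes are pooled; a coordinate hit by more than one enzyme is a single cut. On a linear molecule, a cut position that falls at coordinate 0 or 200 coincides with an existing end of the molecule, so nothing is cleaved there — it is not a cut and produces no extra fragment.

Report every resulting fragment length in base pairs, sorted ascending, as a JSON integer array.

Scan for sites:
  WciIII GTGTGACA/4: at [16, 46, 62, 108, 144, 164] ⇒ [20, 50, 66, 112, 148, 168]
  QalIII ACGCAC/6: at [0, 24, 40, 72, 80, 99, 121, 158, 182, 188] ⇒ [6, 30, 46, 78, 86, 105, 127, 164, 188, 194]

All cut coordinates (distinct, sorted): [6, 20, 30, 46, 50, 66, 78, 86, 105, 112, 127, 148, 164, 168, 188, 194]

Fragment lengths:
  [0,6): 6 bp
  [6,20): 14 bp
  [20,30): 10 bp
  [30,46): 16 bp
  [46,50): 4 bp
  [50,66): 16 bp
  [66,78): 12 bp
  [78,86): 8 bp
  [86,105): 19 bp
  [105,112): 7 bp
  [112,127): 15 bp
  [127,148): 21 bp
  [148,164): 16 bp
  [164,168): 4 bp
  [168,188): 20 bp
  [188,194): 6 bp
  [194,200): 6 bp

[4,4,6,6,6,7,8,10,12,14,15,16,16,16,19,20,21]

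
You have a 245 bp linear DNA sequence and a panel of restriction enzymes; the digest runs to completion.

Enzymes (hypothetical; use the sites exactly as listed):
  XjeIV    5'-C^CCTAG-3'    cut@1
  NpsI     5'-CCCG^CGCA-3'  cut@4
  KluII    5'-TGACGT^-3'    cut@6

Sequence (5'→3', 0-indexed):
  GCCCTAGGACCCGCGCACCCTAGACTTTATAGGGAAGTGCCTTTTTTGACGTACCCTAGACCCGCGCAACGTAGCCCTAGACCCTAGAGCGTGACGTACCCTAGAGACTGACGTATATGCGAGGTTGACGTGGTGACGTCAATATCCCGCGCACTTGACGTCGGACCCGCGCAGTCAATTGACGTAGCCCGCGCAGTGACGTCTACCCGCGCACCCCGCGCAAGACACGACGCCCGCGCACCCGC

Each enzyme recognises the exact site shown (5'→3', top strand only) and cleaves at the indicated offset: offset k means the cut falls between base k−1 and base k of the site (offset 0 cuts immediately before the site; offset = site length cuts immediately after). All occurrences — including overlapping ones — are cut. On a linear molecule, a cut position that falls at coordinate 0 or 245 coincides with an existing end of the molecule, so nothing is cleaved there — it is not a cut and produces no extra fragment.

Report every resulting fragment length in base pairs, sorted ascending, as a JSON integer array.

Per-enzyme occurrences:
  XjeIV (CCCTAG, off=1): starts [1, 17, 53, 74, 81, 98] → cuts [2, 18, 54, 75, 82, 99]
  NpsI (CCCGCGCA, off=4): starts [9, 60, 145, 165, 187, 205, 214, 232] → cuts [13, 64, 149, 169, 191, 209, 218, 236]
  KluII (TGACGT, off=6): starts [46, 91, 108, 125, 133, 155, 179, 196] → cuts [52, 97, 114, 131, 139, 161, 185, 202]

Pooled cuts: [2, 13, 18, 52, 54, 64, 75, 82, 97, 99, 114, 131, 139, 149, 161, 169, 185, 191, 202, 209, 218, 236]

Fragment lengths:
  [0,2): 2 bp
  [2,13): 11 bp
  [13,18): 5 bp
  [18,52): 34 bp
  [52,54): 2 bp
  [54,64): 10 bp
  [64,75): 11 bp
  [75,82): 7 bp
  [82,97): 15 bp
  [97,99): 2 bp
  [99,114): 15 bp
  [114,131): 17 bp
  [131,139): 8 bp
  [139,149): 10 bp
  [149,161): 12 bp
  [161,169): 8 bp
  [169,185): 16 bp
  [185,191): 6 bp
  [191,202): 11 bp
  [202,209): 7 bp
  [209,218): 9 bp
  [218,236): 18 bp
  [236,245): 9 bp

[2,2,2,5,6,7,7,8,8,9,9,10,10,11,11,11,12,15,15,16,17,18,34]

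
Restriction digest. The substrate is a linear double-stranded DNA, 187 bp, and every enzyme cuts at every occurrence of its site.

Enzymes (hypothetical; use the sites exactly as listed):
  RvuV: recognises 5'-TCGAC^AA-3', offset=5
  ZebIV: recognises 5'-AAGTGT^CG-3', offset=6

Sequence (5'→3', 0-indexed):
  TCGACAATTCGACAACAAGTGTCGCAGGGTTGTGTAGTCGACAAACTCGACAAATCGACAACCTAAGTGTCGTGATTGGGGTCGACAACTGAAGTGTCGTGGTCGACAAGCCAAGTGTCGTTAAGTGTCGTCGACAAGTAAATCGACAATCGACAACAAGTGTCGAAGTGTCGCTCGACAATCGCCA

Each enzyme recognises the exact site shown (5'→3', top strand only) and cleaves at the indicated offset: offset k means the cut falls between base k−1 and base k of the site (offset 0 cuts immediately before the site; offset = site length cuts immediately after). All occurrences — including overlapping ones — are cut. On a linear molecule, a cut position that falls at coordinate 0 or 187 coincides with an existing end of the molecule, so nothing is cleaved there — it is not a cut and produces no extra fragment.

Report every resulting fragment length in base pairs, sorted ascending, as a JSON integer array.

Site scan:
  RvuV TCGACAA/5: at [0, 8, 37, 46, 54, 81, 102, 130, 142, 149, 174] ⇒ [5, 13, 42, 51, 59, 86, 107, 135, 147, 154, 179]
  ZebIV AAGTGTCG/6: at [16, 64, 91, 112, 122, 157, 165] ⇒ [22, 70, 97, 118, 128, 163, 171]

Pooled cuts: [5, 13, 22, 42, 51, 59, 70, 86, 97, 107, 118, 128, 135, 147, 154, 163, 171, 179]

Fragment lengths:
  [0,5): 5 bp
  [5,13): 8 bp
  [13,22): 9 bp
  [22,42): 20 bp
  [42,51): 9 bp
  [51,59): 8 bp
  [59,70): 11 bp
  [70,86): 16 bp
  [86,97): 11 bp
  [97,107): 10 bp
  [107,118): 11 bp
  [118,128): 10 bp
  [128,135): 7 bp
  [135,147): 12 bp
  [147,154): 7 bp
  [154,163): 9 bp
  [163,171): 8 bp
  [171,179): 8 bp
  [179,187): 8 bp

[5,7,7,8,8,8,8,8,9,9,9,10,10,11,11,11,12,16,20]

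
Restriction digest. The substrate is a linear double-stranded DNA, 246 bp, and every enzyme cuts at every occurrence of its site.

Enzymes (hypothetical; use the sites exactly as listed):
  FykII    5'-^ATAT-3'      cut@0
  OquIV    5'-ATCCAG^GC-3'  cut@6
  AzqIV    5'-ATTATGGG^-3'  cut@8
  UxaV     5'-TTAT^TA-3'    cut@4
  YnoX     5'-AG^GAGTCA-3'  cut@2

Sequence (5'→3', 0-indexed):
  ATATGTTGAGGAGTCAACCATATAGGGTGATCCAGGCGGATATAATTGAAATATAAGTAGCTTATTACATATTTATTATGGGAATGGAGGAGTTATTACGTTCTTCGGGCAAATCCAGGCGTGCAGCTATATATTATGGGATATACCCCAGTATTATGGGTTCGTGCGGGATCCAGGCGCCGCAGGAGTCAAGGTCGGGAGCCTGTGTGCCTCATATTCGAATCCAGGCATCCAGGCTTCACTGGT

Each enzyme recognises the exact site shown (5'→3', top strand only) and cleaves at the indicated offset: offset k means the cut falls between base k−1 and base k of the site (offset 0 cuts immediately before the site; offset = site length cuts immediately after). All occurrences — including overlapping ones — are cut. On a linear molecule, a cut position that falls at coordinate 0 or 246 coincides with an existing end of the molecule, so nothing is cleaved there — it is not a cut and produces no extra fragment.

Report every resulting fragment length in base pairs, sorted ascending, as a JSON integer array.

Scan for sites:
  FykII (ATAT, off=0): starts [0, 19, 39, 50, 68, 128, 130, 140, 213] → cuts [19, 39, 50, 68, 128, 130, 140, 213] (position 0 is a terminus of the linear molecule — no cut)
  OquIV (ATCCAGGC, off=6): starts [29, 112, 170, 221, 229] → cuts [35, 118, 176, 227, 235]
  AzqIV (ATTATGGG, off=8): starts [74, 132, 152] → cuts [82, 140, 160]
  UxaV (TTATTA, off=4): starts [61, 72, 92] → cuts [65, 76, 96]
  YnoX (AGGAGTCA, off=2): starts [8, 183] → cuts [10, 185]

All cut coordinates (distinct, sorted): [10, 19, 35, 39, 50, 65, 68, 76, 82, 96, 118, 128, 130, 140, 160, 176, 185, 213, 227, 235]

Fragment lengths:
  [0,10): 10 bp
  [10,19): 9 bp
  [19,35): 16 bp
  [35,39): 4 bp
  [39,50): 11 bp
  [50,65): 15 bp
  [65,68): 3 bp
  [68,76): 8 bp
  [76,82): 6 bp
  [82,96): 14 bp
  [96,118): 22 bp
  [118,128): 10 bp
  [128,130): 2 bp
  [130,140): 10 bp
  [140,160): 20 bp
  [160,176): 16 bp
  [176,185): 9 bp
  [185,213): 28 bp
  [213,227): 14 bp
  [227,235): 8 bp
  [235,246): 11 bp

[2,3,4,6,8,8,9,9,10,10,10,11,11,14,14,15,16,16,20,22,28]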